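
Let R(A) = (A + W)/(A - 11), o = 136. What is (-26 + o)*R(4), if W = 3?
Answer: -110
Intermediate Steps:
R(A) = (3 + A)/(-11 + A) (R(A) = (A + 3)/(A - 11) = (3 + A)/(-11 + A))
(-26 + o)*R(4) = (-26 + 136)*((3 + 4)/(-11 + 4)) = 110*(7/(-7)) = 110*(-1/7*7) = 110*(-1) = -110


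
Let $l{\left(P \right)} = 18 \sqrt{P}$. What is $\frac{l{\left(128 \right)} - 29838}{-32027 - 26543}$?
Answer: $\frac{14919}{29285} - \frac{72 \sqrt{2}}{29285} \approx 0.50596$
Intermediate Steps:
$\frac{l{\left(128 \right)} - 29838}{-32027 - 26543} = \frac{18 \sqrt{128} - 29838}{-32027 - 26543} = \frac{18 \cdot 8 \sqrt{2} - 29838}{-58570} = \left(144 \sqrt{2} - 29838\right) \left(- \frac{1}{58570}\right) = \left(-29838 + 144 \sqrt{2}\right) \left(- \frac{1}{58570}\right) = \frac{14919}{29285} - \frac{72 \sqrt{2}}{29285}$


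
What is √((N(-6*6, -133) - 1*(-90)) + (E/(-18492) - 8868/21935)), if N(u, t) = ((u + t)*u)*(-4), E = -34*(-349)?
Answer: I*√997336908961544996430/202811010 ≈ 155.71*I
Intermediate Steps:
E = 11866
N(u, t) = -4*u*(t + u) (N(u, t) = ((t + u)*u)*(-4) = (u*(t + u))*(-4) = -4*u*(t + u))
√((N(-6*6, -133) - 1*(-90)) + (E/(-18492) - 8868/21935)) = √((-4*(-6*6)*(-133 - 6*6) - 1*(-90)) + (11866/(-18492) - 8868/21935)) = √((-4*(-36)*(-133 - 36) + 90) + (11866*(-1/18492) - 8868*1/21935)) = √((-4*(-36)*(-169) + 90) + (-5933/9246 - 8868/21935)) = √((-24336 + 90) - 212133883/202811010) = √(-24246 - 212133883/202811010) = √(-4917567882343/202811010) = I*√997336908961544996430/202811010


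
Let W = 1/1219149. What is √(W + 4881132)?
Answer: √806105002887979409/406383 ≈ 2209.3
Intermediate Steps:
W = 1/1219149 ≈ 8.2024e-7
√(W + 4881132) = √(1/1219149 + 4881132) = √(5950827196669/1219149) = √806105002887979409/406383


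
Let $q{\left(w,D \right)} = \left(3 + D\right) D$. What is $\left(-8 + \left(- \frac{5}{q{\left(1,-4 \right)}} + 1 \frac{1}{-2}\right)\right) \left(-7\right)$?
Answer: $\frac{273}{4} \approx 68.25$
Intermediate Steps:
$q{\left(w,D \right)} = D \left(3 + D\right)$
$\left(-8 + \left(- \frac{5}{q{\left(1,-4 \right)}} + 1 \frac{1}{-2}\right)\right) \left(-7\right) = \left(-8 + \left(- \frac{5}{\left(-4\right) \left(3 - 4\right)} + 1 \frac{1}{-2}\right)\right) \left(-7\right) = \left(-8 + \left(- \frac{5}{\left(-4\right) \left(-1\right)} + 1 \left(- \frac{1}{2}\right)\right)\right) \left(-7\right) = \left(-8 - \left(\frac{1}{2} + \frac{5}{4}\right)\right) \left(-7\right) = \left(-8 - \frac{7}{4}\right) \left(-7\right) = \left(- \frac{39}{4}\right) \left(-7\right) = \frac{273}{4}$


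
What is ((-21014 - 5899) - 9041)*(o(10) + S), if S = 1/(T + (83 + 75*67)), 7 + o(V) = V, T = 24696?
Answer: -1607377501/14902 ≈ -1.0786e+5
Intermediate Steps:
o(V) = -7 + V
S = 1/29804 (S = 1/(24696 + (83 + 75*67)) = 1/(24696 + (83 + 5025)) = 1/(24696 + 5108) = 1/29804 ≈ 3.3553e-5)
((-21014 - 5899) - 9041)*(o(10) + S) = ((-21014 - 5899) - 9041)*((-7 + 10) + 1/29804) = (-26913 - 9041)*(3 + 1/29804) = -35954*89413/29804 = -1607377501/14902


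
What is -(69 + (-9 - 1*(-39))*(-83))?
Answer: 2421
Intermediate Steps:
-(69 + (-9 - 1*(-39))*(-83)) = -(69 + (-9 + 39)*(-83)) = -(69 + 30*(-83)) = -(69 - 2490) = -1*(-2421) = 2421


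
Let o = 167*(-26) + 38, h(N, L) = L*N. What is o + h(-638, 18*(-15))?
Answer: 167956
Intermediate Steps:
o = -4304 (o = -4342 + 38 = -4304)
o + h(-638, 18*(-15)) = -4304 + (18*(-15))*(-638) = -4304 - 270*(-638) = -4304 + 172260 = 167956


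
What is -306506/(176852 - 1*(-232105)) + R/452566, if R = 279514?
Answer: -12202493749/92540016831 ≈ -0.13186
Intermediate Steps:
-306506/(176852 - 1*(-232105)) + R/452566 = -306506/(176852 - 1*(-232105)) + 279514/452566 = -306506/(176852 + 232105) + 279514*(1/452566) = -306506/408957 + 139757/226283 = -12202493749/92540016831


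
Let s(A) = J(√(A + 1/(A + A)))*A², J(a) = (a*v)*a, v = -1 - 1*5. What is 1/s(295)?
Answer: -1/154035135 ≈ -6.4920e-9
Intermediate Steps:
v = -6 (v = -1 - 5 = -6)
J(a) = -6*a² (J(a) = (a*(-6))*a = (-6*a)*a = -6*a²)
s(A) = A²*(-6*A - 3/A) (s(A) = (-(6*A + 6/(A + A)))*A² = (-(6*A + 6*(½)/A))*A² = (-(3/A + 6*A))*A² = (-6*(A + 1/(2*A)))*A² = (-6*A - 3/A)*A² = A²*(-6*A - 3/A))
1/s(295) = 1/(-6*295³ - 3*295) = 1/(-6*25672375 - 885) = 1/(-154034250 - 885) = 1/(-154035135) = -1/154035135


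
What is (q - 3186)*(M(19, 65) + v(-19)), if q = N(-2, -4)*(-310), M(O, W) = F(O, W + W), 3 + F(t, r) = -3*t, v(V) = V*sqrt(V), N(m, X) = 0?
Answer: 191160 + 60534*I*sqrt(19) ≈ 1.9116e+5 + 2.6386e+5*I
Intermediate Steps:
v(V) = V**(3/2)
F(t, r) = -3 - 3*t
M(O, W) = -3 - 3*O
q = 0 (q = 0*(-310) = 0)
(q - 3186)*(M(19, 65) + v(-19)) = (0 - 3186)*((-3 - 3*19) + (-19)**(3/2)) = -3186*((-3 - 57) - 19*I*sqrt(19)) = -3186*(-60 - 19*I*sqrt(19)) = 191160 + 60534*I*sqrt(19)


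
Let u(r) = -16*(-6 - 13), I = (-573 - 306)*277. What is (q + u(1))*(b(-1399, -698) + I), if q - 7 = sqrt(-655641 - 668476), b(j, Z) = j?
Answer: -76158302 - 244882*I*sqrt(1324117) ≈ -7.6158e+7 - 2.8179e+8*I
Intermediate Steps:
I = -243483 (I = -879*277 = -243483)
u(r) = 304 (u(r) = -16*(-19) = 304)
q = 7 + I*sqrt(1324117) (q = 7 + sqrt(-655641 - 668476) = 7 + sqrt(-1324117) = 7 + I*sqrt(1324117) ≈ 7.0 + 1150.7*I)
(q + u(1))*(b(-1399, -698) + I) = ((7 + I*sqrt(1324117)) + 304)*(-1399 - 243483) = (311 + I*sqrt(1324117))*(-244882) = -76158302 - 244882*I*sqrt(1324117)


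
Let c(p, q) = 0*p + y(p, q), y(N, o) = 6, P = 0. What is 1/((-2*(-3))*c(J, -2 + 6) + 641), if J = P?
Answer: 1/677 ≈ 0.0014771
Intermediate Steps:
J = 0
c(p, q) = 6 (c(p, q) = 0*p + 6 = 0 + 6 = 6)
1/((-2*(-3))*c(J, -2 + 6) + 641) = 1/(-2*(-3)*6 + 641) = 1/(6*6 + 641) = 1/(36 + 641) = 1/677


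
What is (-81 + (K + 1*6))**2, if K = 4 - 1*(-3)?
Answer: 4624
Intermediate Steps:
K = 7 (K = 4 + 3 = 7)
(-81 + (K + 1*6))**2 = (-81 + (7 + 1*6))**2 = (-81 + (7 + 6))**2 = (-81 + 13)**2 = (-68)**2 = 4624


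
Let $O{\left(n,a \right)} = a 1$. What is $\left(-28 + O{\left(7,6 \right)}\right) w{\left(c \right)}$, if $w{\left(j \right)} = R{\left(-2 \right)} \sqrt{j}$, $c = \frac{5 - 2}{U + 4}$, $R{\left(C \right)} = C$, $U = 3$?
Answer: $\frac{44 \sqrt{21}}{7} \approx 28.805$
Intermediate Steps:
$O{\left(n,a \right)} = a$
$c = \frac{3}{7}$ ($c = \frac{5 - 2}{3 + 4} = \frac{3}{7} \approx 0.42857$)
$w{\left(j \right)} = - 2 \sqrt{j}$
$\left(-28 + O{\left(7,6 \right)}\right) w{\left(c \right)} = \left(-28 + 6\right) \left(- 2 \sqrt{\frac{3}{7}}\right) = - 22 \left(- 2 \frac{\sqrt{21}}{7}\right) = - 22 \left(- \frac{2 \sqrt{21}}{7}\right) = \frac{44 \sqrt{21}}{7}$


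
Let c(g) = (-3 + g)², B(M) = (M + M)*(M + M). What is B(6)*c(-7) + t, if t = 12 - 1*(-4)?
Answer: 14416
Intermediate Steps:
B(M) = 4*M² (B(M) = (2*M)*(2*M) = 4*M²)
t = 16 (t = 12 + 4 = 16)
B(6)*c(-7) + t = (4*6²)*(-3 - 7)² + 16 = (4*36)*(-10)² + 16 = 144*100 + 16 = 14400 + 16 = 14416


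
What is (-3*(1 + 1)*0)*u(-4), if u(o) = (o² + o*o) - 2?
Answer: 0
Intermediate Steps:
u(o) = -2 + 2*o² (u(o) = (o² + o²) - 2 = 2*o² - 2 = -2 + 2*o²)
(-3*(1 + 1)*0)*u(-4) = (-3*(1 + 1)*0)*(-2 + 2*(-4)²) = (-6*0)*(-2 + 2*16) = (-3*0)*(-2 + 32) = 0*30 = 0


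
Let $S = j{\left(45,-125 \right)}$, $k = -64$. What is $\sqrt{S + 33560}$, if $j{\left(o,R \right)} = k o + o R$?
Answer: $\sqrt{25055} \approx 158.29$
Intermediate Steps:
$j{\left(o,R \right)} = - 64 o + R o$ ($j{\left(o,R \right)} = - 64 o + o R = - 64 o + R o$)
$S = -8505$ ($S = 45 \left(-64 - 125\right) = 45 \left(-189\right) = -8505$)
$\sqrt{S + 33560} = \sqrt{-8505 + 33560} = \sqrt{25055}$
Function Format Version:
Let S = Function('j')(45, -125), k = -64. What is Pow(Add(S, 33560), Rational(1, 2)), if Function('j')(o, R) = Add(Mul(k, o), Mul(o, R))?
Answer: Pow(25055, Rational(1, 2)) ≈ 158.29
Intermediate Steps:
Function('j')(o, R) = Add(Mul(-64, o), Mul(R, o)) (Function('j')(o, R) = Add(Mul(-64, o), Mul(o, R)) = Add(Mul(-64, o), Mul(R, o)))
S = -8505 (S = Mul(45, Add(-64, -125)) = Mul(45, -189) = -8505)
Pow(Add(S, 33560), Rational(1, 2)) = Pow(Add(-8505, 33560), Rational(1, 2)) = Pow(25055, Rational(1, 2))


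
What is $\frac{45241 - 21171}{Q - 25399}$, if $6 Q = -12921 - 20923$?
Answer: $- \frac{2490}{3211} \approx -0.77546$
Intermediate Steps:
$Q = - \frac{16922}{3}$ ($Q = \frac{-12921 - 20923}{6} = \frac{1}{6} \left(-33844\right) = - \frac{16922}{3} \approx -5640.7$)
$\frac{45241 - 21171}{Q - 25399} = \frac{45241 - 21171}{- \frac{16922}{3} - 25399} = \frac{24070}{- \frac{93119}{3}} = 24070 \left(- \frac{3}{93119}\right) = - \frac{2490}{3211}$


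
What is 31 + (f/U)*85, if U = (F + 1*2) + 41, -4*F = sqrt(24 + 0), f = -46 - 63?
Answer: -136449/739 - 1853*sqrt(6)/739 ≈ -190.78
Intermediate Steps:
f = -109
F = -sqrt(6)/2 (F = -sqrt(24 + 0)/4 = -sqrt(6)/2 ≈ -1.2247)
U = 43 - sqrt(6)/2 (U = (-sqrt(6)/2 + 1*2) + 41 = (-sqrt(6)/2 + 2) + 41 = (2 - sqrt(6)/2) + 41 = 43 - sqrt(6)/2 ≈ 41.775)
31 + (f/U)*85 = 31 - 109/(43 - sqrt(6)/2)*85 = 31 - 9265/(43 - sqrt(6)/2)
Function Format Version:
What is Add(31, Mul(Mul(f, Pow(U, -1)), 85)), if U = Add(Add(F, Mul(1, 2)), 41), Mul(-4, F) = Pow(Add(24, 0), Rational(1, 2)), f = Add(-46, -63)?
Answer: Add(Rational(-136449, 739), Mul(Rational(-1853, 739), Pow(6, Rational(1, 2)))) ≈ -190.78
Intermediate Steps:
f = -109
F = Mul(Rational(-1, 2), Pow(6, Rational(1, 2))) (F = Mul(Rational(-1, 4), Pow(Add(24, 0), Rational(1, 2))) = Mul(Rational(-1, 4), Pow(24, Rational(1, 2))) = Mul(Rational(-1, 4), Mul(2, Pow(6, Rational(1, 2)))) = Mul(Rational(-1, 2), Pow(6, Rational(1, 2))) ≈ -1.2247)
U = Add(43, Mul(Rational(-1, 2), Pow(6, Rational(1, 2)))) (U = Add(Add(Mul(Rational(-1, 2), Pow(6, Rational(1, 2))), Mul(1, 2)), 41) = Add(Add(Mul(Rational(-1, 2), Pow(6, Rational(1, 2))), 2), 41) = Add(Add(2, Mul(Rational(-1, 2), Pow(6, Rational(1, 2)))), 41) = Add(43, Mul(Rational(-1, 2), Pow(6, Rational(1, 2)))) ≈ 41.775)
Add(31, Mul(Mul(f, Pow(U, -1)), 85)) = Add(31, Mul(Mul(-109, Pow(Add(43, Mul(Rational(-1, 2), Pow(6, Rational(1, 2)))), -1)), 85)) = Add(31, Mul(-9265, Pow(Add(43, Mul(Rational(-1, 2), Pow(6, Rational(1, 2)))), -1)))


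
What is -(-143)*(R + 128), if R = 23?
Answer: 21593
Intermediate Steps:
-(-143)*(R + 128) = -(-143)*(23 + 128) = -(-143)*151 = -1*(-21593) = 21593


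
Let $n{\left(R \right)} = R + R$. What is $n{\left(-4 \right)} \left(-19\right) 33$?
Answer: $5016$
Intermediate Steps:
$n{\left(R \right)} = 2 R$
$n{\left(-4 \right)} \left(-19\right) 33 = 2 \left(-4\right) \left(-19\right) 33 = \left(-8\right) \left(-19\right) 33 = 152 \cdot 33 = 5016$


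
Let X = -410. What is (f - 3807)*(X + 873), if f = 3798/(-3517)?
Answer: -6200966871/3517 ≈ -1.7631e+6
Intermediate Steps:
f = -3798/3517 (f = 3798*(-1/3517) = -3798/3517 ≈ -1.0799)
(f - 3807)*(X + 873) = (-3798/3517 - 3807)*(-410 + 873) = -13393017/3517*463 = -6200966871/3517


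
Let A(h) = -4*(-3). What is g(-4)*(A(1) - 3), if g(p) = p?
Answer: -36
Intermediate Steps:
A(h) = 12
g(-4)*(A(1) - 3) = -4*(12 - 3) = -4*9 = -36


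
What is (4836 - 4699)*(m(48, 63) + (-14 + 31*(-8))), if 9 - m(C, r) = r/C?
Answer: -557453/16 ≈ -34841.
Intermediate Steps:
m(C, r) = 9 - r/C
(4836 - 4699)*(m(48, 63) + (-14 + 31*(-8))) = (4836 - 4699)*((9 - 1*63/48) + (-14 + 31*(-8))) = 137*((9 - 1*63*1/48) + (-14 - 248)) = 137*((9 - 21/16) - 262) = 137*(123/16 - 262) = 137*(-4069/16) = -557453/16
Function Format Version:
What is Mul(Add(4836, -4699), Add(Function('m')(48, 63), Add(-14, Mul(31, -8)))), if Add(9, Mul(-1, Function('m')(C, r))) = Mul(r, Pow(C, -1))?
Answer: Rational(-557453, 16) ≈ -34841.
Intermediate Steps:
Function('m')(C, r) = Add(9, Mul(-1, r, Pow(C, -1))) (Function('m')(C, r) = Add(9, Mul(-1, Mul(r, Pow(C, -1)))) = Add(9, Mul(-1, r, Pow(C, -1))))
Mul(Add(4836, -4699), Add(Function('m')(48, 63), Add(-14, Mul(31, -8)))) = Mul(Add(4836, -4699), Add(Add(9, Mul(-1, 63, Pow(48, -1))), Add(-14, Mul(31, -8)))) = Mul(137, Add(Add(9, Mul(-1, 63, Rational(1, 48))), Add(-14, -248))) = Mul(137, Add(Add(9, Rational(-21, 16)), -262)) = Mul(137, Add(Rational(123, 16), -262)) = Mul(137, Rational(-4069, 16)) = Rational(-557453, 16)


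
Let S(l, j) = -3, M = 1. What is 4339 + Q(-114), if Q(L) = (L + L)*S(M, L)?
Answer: 5023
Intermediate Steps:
Q(L) = -6*L (Q(L) = (L + L)*(-3) = (2*L)*(-3) = -6*L)
4339 + Q(-114) = 4339 - 6*(-114) = 4339 + 684 = 5023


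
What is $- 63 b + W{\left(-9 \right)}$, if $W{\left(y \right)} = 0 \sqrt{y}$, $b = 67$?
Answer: $-4221$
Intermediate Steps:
$W{\left(y \right)} = 0$
$- 63 b + W{\left(-9 \right)} = \left(-63\right) 67 + 0 = -4221 + 0 = -4221$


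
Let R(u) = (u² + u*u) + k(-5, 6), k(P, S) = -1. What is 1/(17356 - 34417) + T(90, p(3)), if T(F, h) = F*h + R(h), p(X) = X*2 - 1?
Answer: 8513438/17061 ≈ 499.00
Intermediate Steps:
p(X) = -1 + 2*X (p(X) = 2*X - 1 = -1 + 2*X)
R(u) = -1 + 2*u² (R(u) = (u² + u*u) - 1 = (u² + u²) - 1 = 2*u² - 1 = -1 + 2*u²)
T(F, h) = -1 + 2*h² + F*h (T(F, h) = F*h + (-1 + 2*h²) = -1 + 2*h² + F*h)
1/(17356 - 34417) + T(90, p(3)) = 1/(17356 - 34417) + (-1 + 2*(-1 + 2*3)² + 90*(-1 + 2*3)) = 1/(-17061) + (-1 + 2*(-1 + 6)² + 90*(-1 + 6)) = -1/17061 + (-1 + 2*5² + 90*5) = -1/17061 + (-1 + 2*25 + 450) = -1/17061 + (-1 + 50 + 450) = -1/17061 + 499 = 8513438/17061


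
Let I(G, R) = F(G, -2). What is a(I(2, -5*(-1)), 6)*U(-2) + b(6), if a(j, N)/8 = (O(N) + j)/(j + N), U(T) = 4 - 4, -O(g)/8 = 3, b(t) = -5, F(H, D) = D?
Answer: -5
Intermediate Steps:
I(G, R) = -2
O(g) = -24 (O(g) = -8*3 = -24)
U(T) = 0
a(j, N) = 8*(-24 + j)/(N + j) (a(j, N) = 8*((-24 + j)/(j + N)) = 8*((-24 + j)/(N + j)) = 8*(-24 + j)/(N + j))
a(I(2, -5*(-1)), 6)*U(-2) + b(6) = (8*(-24 - 2)/(6 - 2))*0 - 5 = (8*(-26)/4)*0 - 5 = (8*(¼)*(-26))*0 - 5 = -52*0 - 5 = 0 - 5 = -5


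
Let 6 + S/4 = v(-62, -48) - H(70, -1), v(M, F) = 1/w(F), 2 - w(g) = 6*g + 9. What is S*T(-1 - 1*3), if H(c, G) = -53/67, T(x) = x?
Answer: 1568032/18827 ≈ 83.286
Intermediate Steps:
w(g) = -7 - 6*g (w(g) = 2 - (6*g + 9) = 2 - (9 + 6*g) = 2 + (-9 - 6*g) = -7 - 6*g)
v(M, F) = 1/(-7 - 6*F)
H(c, G) = -53/67 (H(c, G) = -53*1/67 = -53/67)
S = -392008/18827 (S = -24 + 4*(-1/(7 + 6*(-48)) - 1*(-53/67)) = -24 + 4*(-1/(7 - 288) + 53/67) = -24 + 4*(-1/(-281) + 53/67) = -24 + 4*(-1*(-1/281) + 53/67) = -24 + 4*(1/281 + 53/67) = -24 + 4*(14960/18827) = -24 + 59840/18827 = -392008/18827 ≈ -20.822)
S*T(-1 - 1*3) = -392008*(-1 - 1*3)/18827 = -392008*(-1 - 3)/18827 = -392008/18827*(-4) = 1568032/18827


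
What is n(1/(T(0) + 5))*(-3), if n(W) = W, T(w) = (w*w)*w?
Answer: -⅗ ≈ -0.60000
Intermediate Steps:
T(w) = w³ (T(w) = w²*w = w³)
n(1/(T(0) + 5))*(-3) = -3/(0³ + 5) = -3/(0 + 5) = -3/5 = (⅕)*(-3) = -⅗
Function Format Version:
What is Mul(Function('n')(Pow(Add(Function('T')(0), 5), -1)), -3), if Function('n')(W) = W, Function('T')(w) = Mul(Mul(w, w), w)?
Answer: Rational(-3, 5) ≈ -0.60000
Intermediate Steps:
Function('T')(w) = Pow(w, 3) (Function('T')(w) = Mul(Pow(w, 2), w) = Pow(w, 3))
Mul(Function('n')(Pow(Add(Function('T')(0), 5), -1)), -3) = Mul(Pow(Add(Pow(0, 3), 5), -1), -3) = Mul(Pow(Add(0, 5), -1), -3) = Mul(Pow(5, -1), -3) = Mul(Rational(1, 5), -3) = Rational(-3, 5)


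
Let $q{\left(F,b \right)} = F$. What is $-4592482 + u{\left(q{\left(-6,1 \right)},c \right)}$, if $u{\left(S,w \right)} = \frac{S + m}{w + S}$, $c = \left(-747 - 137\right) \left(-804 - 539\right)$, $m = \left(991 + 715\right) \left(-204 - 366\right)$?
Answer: $- \frac{2726111578859}{593603} \approx -4.5925 \cdot 10^{6}$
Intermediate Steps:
$m = -972420$ ($m = 1706 \left(-570\right) = -972420$)
$c = 1187212$ ($c = \left(-884\right) \left(-1343\right) = 1187212$)
$u{\left(S,w \right)} = \frac{-972420 + S}{S + w}$ ($u{\left(S,w \right)} = \frac{S - 972420}{w + S} = \frac{-972420 + S}{S + w}$)
$-4592482 + u{\left(q{\left(-6,1 \right)},c \right)} = -4592482 + \frac{-972420 - 6}{-6 + 1187212} = -4592482 + \frac{1}{1187206} \left(-972426\right) = -4592482 - \frac{486213}{593603} = - \frac{2726111578859}{593603}$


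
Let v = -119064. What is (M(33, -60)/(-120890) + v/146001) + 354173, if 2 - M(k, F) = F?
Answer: 25411222003638/71748215 ≈ 3.5417e+5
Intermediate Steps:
M(k, F) = 2 - F
(M(33, -60)/(-120890) + v/146001) + 354173 = ((2 - 1*(-60))/(-120890) - 119064/146001) + 354173 = ((2 + 60)*(-1/120890) - 119064*1/146001) + 354173 = (62*(-1/120890) - 968/1187) + 354173 = (-31/60445 - 968/1187) + 354173 = -58547557/71748215 + 354173 = 25411222003638/71748215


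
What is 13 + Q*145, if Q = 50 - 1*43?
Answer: 1028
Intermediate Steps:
Q = 7 (Q = 50 - 43 = 7)
13 + Q*145 = 13 + 7*145 = 13 + 1015 = 1028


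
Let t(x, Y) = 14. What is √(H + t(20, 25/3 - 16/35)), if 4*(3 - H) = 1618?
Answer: 5*I*√62/2 ≈ 19.685*I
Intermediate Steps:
H = -803/2 (H = 3 - ¼*1618 = 3 - 809/2 = -803/2 ≈ -401.50)
√(H + t(20, 25/3 - 16/35)) = √(-803/2 + 14) = √(-775/2) = 5*I*√62/2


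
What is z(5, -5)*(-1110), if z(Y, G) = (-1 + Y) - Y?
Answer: 1110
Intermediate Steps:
z(Y, G) = -1
z(5, -5)*(-1110) = -1*(-1110) = 1110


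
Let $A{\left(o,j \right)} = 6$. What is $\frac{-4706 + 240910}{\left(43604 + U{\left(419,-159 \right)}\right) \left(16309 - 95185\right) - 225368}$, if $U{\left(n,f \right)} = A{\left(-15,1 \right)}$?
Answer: $- \frac{59051}{860001932} \approx -6.8664 \cdot 10^{-5}$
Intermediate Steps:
$U{\left(n,f \right)} = 6$
$\frac{-4706 + 240910}{\left(43604 + U{\left(419,-159 \right)}\right) \left(16309 - 95185\right) - 225368} = \frac{-4706 + 240910}{\left(43604 + 6\right) \left(16309 - 95185\right) - 225368} = \frac{236204}{43610 \left(-78876\right) - 225368} = \frac{236204}{-3439782360 - 225368} = \frac{236204}{-3440007728} = 236204 \left(- \frac{1}{3440007728}\right) = - \frac{59051}{860001932}$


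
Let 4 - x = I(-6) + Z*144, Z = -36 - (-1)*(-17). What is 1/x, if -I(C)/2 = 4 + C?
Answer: 1/7632 ≈ 0.00013103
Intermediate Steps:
Z = -53 (Z = -36 - 1*17 = -36 - 17 = -53)
I(C) = -8 - 2*C (I(C) = -2*(4 + C) = -8 - 2*C)
x = 7632 (x = 4 - ((-8 - 2*(-6)) - 53*144) = 4 - ((-8 + 12) - 7632) = 4 - (4 - 7632) = 4 - 1*(-7628) = 4 + 7628 = 7632)
1/x = 1/7632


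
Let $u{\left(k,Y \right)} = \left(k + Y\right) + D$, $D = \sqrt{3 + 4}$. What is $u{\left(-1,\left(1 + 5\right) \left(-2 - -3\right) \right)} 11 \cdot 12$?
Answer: $660 + 132 \sqrt{7} \approx 1009.2$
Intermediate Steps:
$D = \sqrt{7} \approx 2.6458$
$u{\left(k,Y \right)} = Y + k + \sqrt{7}$ ($u{\left(k,Y \right)} = \left(k + Y\right) + \sqrt{7} = \left(Y + k\right) + \sqrt{7} = Y + k + \sqrt{7}$)
$u{\left(-1,\left(1 + 5\right) \left(-2 - -3\right) \right)} 11 \cdot 12 = \left(\left(1 + 5\right) \left(-2 - -3\right) - 1 + \sqrt{7}\right) 11 \cdot 12 = \left(6 \left(-2 + 3\right) - 1 + \sqrt{7}\right) 11 \cdot 12 = \left(6 \cdot 1 - 1 + \sqrt{7}\right) 11 \cdot 12 = \left(6 - 1 + \sqrt{7}\right) 11 \cdot 12 = \left(5 + \sqrt{7}\right) 11 \cdot 12 = \left(55 + 11 \sqrt{7}\right) 12 = 660 + 132 \sqrt{7}$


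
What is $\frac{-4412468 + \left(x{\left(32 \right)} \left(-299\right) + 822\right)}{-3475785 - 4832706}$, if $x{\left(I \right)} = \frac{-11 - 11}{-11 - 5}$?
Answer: $\frac{35296457}{66467928} \approx 0.53103$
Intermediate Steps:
$x{\left(I \right)} = \frac{11}{8}$ ($x{\left(I \right)} = - \frac{22}{-16} = \left(-22\right) \left(- \frac{1}{16}\right) = \frac{11}{8}$)
$\frac{-4412468 + \left(x{\left(32 \right)} \left(-299\right) + 822\right)}{-3475785 - 4832706} = \frac{-4412468 + \left(\frac{11}{8} \left(-299\right) + 822\right)}{-3475785 - 4832706} = \frac{-4412468 + \left(- \frac{3289}{8} + 822\right)}{-8308491} = \left(-4412468 + \frac{3287}{8}\right) \left(- \frac{1}{8308491}\right) = \left(- \frac{35296457}{8}\right) \left(- \frac{1}{8308491}\right) = \frac{35296457}{66467928}$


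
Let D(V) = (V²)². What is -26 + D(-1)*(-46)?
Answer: -72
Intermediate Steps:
D(V) = V⁴
-26 + D(-1)*(-46) = -26 + (-1)⁴*(-46) = -26 + 1*(-46) = -26 - 46 = -72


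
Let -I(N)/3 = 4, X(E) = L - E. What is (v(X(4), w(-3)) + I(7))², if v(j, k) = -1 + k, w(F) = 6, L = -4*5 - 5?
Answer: 49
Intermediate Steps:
L = -25 (L = -20 - 5 = -25)
X(E) = -25 - E
I(N) = -12 (I(N) = -3*4 = -12)
(v(X(4), w(-3)) + I(7))² = ((-1 + 6) - 12)² = (5 - 12)² = (-7)² = 49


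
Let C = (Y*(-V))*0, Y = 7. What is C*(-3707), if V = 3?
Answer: 0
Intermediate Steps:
C = 0 (C = (7*(-1*3))*0 = (7*(-3))*0 = -21*0 = 0)
C*(-3707) = 0*(-3707) = 0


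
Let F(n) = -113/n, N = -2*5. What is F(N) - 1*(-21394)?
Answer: 214053/10 ≈ 21405.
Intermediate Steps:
N = -10
F(N) - 1*(-21394) = -113/(-10) - 1*(-21394) = -113*(-1/10) + 21394 = 113/10 + 21394 = 214053/10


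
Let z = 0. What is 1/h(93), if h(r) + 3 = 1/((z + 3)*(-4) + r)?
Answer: -81/242 ≈ -0.33471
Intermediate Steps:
h(r) = -3 + 1/(-12 + r) (h(r) = -3 + 1/((0 + 3)*(-4) + r) = -3 + 1/(3*(-4) + r) = -3 + 1/(-12 + r))
1/h(93) = 1/((37 - 3*93)/(-12 + 93)) = 1/((37 - 279)/81) = 1/((1/81)*(-242)) = 1/(-242/81) = -81/242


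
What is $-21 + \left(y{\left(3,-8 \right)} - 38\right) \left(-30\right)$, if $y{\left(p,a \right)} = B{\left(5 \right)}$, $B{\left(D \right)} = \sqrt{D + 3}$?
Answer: $1119 - 60 \sqrt{2} \approx 1034.1$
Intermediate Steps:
$B{\left(D \right)} = \sqrt{3 + D}$
$y{\left(p,a \right)} = 2 \sqrt{2}$ ($y{\left(p,a \right)} = \sqrt{3 + 5} = \sqrt{8} = 2 \sqrt{2}$)
$-21 + \left(y{\left(3,-8 \right)} - 38\right) \left(-30\right) = -21 + \left(2 \sqrt{2} - 38\right) \left(-30\right) = -21 + \left(-38 + 2 \sqrt{2}\right) \left(-30\right) = -21 + \left(1140 - 60 \sqrt{2}\right) = 1119 - 60 \sqrt{2}$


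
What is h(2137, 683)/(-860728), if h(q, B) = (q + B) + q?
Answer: -4957/860728 ≈ -0.0057591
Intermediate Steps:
h(q, B) = B + 2*q (h(q, B) = (B + q) + q = B + 2*q)
h(2137, 683)/(-860728) = (683 + 2*2137)/(-860728) = (683 + 4274)*(-1/860728) = 4957*(-1/860728) = -4957/860728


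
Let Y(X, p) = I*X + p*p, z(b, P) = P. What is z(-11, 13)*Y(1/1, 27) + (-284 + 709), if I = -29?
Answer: 9525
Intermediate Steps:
Y(X, p) = p² - 29*X (Y(X, p) = -29*X + p*p = -29*X + p² = p² - 29*X)
z(-11, 13)*Y(1/1, 27) + (-284 + 709) = 13*(27² - 29/1) + (-284 + 709) = 13*(729 - 29) + 425 = 13*700 + 425 = 9100 + 425 = 9525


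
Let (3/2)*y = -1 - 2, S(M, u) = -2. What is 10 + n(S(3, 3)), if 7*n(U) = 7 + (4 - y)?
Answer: 83/7 ≈ 11.857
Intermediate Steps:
y = -2 (y = 2*(-1 - 2)/3 = (⅔)*(-3) = -2)
n(U) = 13/7 (n(U) = (7 + (4 - 1*(-2)))/7 = (7 + (4 + 2))/7 = (7 + 6)/7 = (⅐)*13 = 13/7)
10 + n(S(3, 3)) = 10 + 13/7 = 83/7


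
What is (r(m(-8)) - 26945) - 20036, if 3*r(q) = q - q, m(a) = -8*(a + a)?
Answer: -46981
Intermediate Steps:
m(a) = -16*a
r(q) = 0 (r(q) = (q - q)/3 = (1/3)*0 = 0)
(r(m(-8)) - 26945) - 20036 = (0 - 26945) - 20036 = -26945 - 20036 = -46981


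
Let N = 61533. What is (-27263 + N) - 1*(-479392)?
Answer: 513662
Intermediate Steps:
(-27263 + N) - 1*(-479392) = (-27263 + 61533) - 1*(-479392) = 34270 + 479392 = 513662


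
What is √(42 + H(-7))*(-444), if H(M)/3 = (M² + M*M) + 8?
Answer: -2664*√10 ≈ -8424.3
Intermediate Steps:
H(M) = 24 + 6*M² (H(M) = 3*((M² + M*M) + 8) = 3*((M² + M²) + 8) = 3*(2*M² + 8) = 3*(8 + 2*M²) = 24 + 6*M²)
√(42 + H(-7))*(-444) = √(42 + (24 + 6*(-7)²))*(-444) = √(42 + (24 + 6*49))*(-444) = √(42 + (24 + 294))*(-444) = √(42 + 318)*(-444) = √360*(-444) = (6*√10)*(-444) = -2664*√10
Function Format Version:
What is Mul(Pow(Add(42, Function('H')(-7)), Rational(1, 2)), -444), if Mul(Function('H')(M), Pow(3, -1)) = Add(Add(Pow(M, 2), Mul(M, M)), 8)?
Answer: Mul(-2664, Pow(10, Rational(1, 2))) ≈ -8424.3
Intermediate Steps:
Function('H')(M) = Add(24, Mul(6, Pow(M, 2))) (Function('H')(M) = Mul(3, Add(Add(Pow(M, 2), Mul(M, M)), 8)) = Mul(3, Add(Add(Pow(M, 2), Pow(M, 2)), 8)) = Mul(3, Add(Mul(2, Pow(M, 2)), 8)) = Mul(3, Add(8, Mul(2, Pow(M, 2)))) = Add(24, Mul(6, Pow(M, 2))))
Mul(Pow(Add(42, Function('H')(-7)), Rational(1, 2)), -444) = Mul(Pow(Add(42, Add(24, Mul(6, Pow(-7, 2)))), Rational(1, 2)), -444) = Mul(Pow(Add(42, Add(24, Mul(6, 49))), Rational(1, 2)), -444) = Mul(Pow(Add(42, Add(24, 294)), Rational(1, 2)), -444) = Mul(Pow(Add(42, 318), Rational(1, 2)), -444) = Mul(Pow(360, Rational(1, 2)), -444) = Mul(Mul(6, Pow(10, Rational(1, 2))), -444) = Mul(-2664, Pow(10, Rational(1, 2)))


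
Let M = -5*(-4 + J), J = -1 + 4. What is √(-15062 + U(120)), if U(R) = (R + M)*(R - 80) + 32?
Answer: I*√10030 ≈ 100.15*I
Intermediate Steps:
J = 3
M = 5 (M = -5*(-4 + 3) = -5*(-1) = 5)
U(R) = 32 + (-80 + R)*(5 + R) (U(R) = (R + 5)*(R - 80) + 32 = (5 + R)*(-80 + R) + 32 = (-80 + R)*(5 + R) + 32 = 32 + (-80 + R)*(5 + R))
√(-15062 + U(120)) = √(-15062 + (-368 + 120² - 75*120)) = √(-15062 + (-368 + 14400 - 9000)) = √(-15062 + 5032) = √(-10030) = I*√10030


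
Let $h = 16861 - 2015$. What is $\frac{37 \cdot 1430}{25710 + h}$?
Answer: $\frac{26455}{20278} \approx 1.3046$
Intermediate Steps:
$h = 14846$ ($h = 16861 - 2015 = 14846$)
$\frac{37 \cdot 1430}{25710 + h} = \frac{37 \cdot 1430}{25710 + 14846} = \frac{52910}{40556} = 52910 \cdot \frac{1}{40556} = \frac{26455}{20278}$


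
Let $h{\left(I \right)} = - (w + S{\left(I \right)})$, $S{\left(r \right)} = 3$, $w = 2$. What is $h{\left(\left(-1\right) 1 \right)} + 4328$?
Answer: $4323$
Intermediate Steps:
$h{\left(I \right)} = -5$ ($h{\left(I \right)} = - (2 + 3) = \left(-1\right) 5 = -5$)
$h{\left(\left(-1\right) 1 \right)} + 4328 = -5 + 4328 = 4323$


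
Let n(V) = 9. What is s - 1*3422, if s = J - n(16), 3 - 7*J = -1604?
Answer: -22410/7 ≈ -3201.4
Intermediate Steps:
J = 1607/7 (J = 3/7 - ⅐*(-1604) = 3/7 + 1604/7 = 1607/7 ≈ 229.57)
s = 1544/7 (s = 1607/7 - 1*9 = 1607/7 - 9 = 1544/7 ≈ 220.57)
s - 1*3422 = 1544/7 - 1*3422 = 1544/7 - 3422 = -22410/7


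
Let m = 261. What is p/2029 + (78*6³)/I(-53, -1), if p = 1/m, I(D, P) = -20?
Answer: -2230544623/2647845 ≈ -842.40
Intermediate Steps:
p = 1/261 ≈ 0.0038314
p/2029 + (78*6³)/I(-53, -1) = (1/261)/2029 + (78*6³)/(-20) = (1/261)*(1/2029) + (78*216)*(-1/20) = 1/529569 + 16848*(-1/20) = 1/529569 - 4212/5 = -2230544623/2647845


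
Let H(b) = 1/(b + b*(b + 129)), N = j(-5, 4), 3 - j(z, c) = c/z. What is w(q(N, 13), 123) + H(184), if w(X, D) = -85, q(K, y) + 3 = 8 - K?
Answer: -4910959/57776 ≈ -85.000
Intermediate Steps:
j(z, c) = 3 - c/z
N = 19/5 (N = 3 - 1*4/(-5) = 3 - 1*4*(-1/5) = 3 + 4/5 = 19/5 ≈ 3.8000)
q(K, y) = 5 - K (q(K, y) = -3 + (8 - K) = 5 - K)
H(b) = 1/(b + b*(129 + b))
w(q(N, 13), 123) + H(184) = -85 + 1/(184*(130 + 184)) = -85 + (1/184)/314 = -85 + (1/184)*(1/314) = -85 + 1/57776 = -4910959/57776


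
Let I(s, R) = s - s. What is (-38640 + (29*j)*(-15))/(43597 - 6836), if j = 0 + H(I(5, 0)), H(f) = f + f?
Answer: -38640/36761 ≈ -1.0511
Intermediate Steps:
I(s, R) = 0
H(f) = 2*f
j = 0 (j = 0 + 2*0 = 0 + 0 = 0)
(-38640 + (29*j)*(-15))/(43597 - 6836) = (-38640 + (29*0)*(-15))/(43597 - 6836) = (-38640 + 0*(-15))/36761 = (-38640 + 0)*(1/36761) = -38640*1/36761 = -38640/36761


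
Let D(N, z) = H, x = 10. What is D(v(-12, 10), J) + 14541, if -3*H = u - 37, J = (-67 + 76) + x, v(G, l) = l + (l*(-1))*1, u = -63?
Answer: 43723/3 ≈ 14574.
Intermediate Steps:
v(G, l) = 0 (v(G, l) = l - l*1 = l - l = 0)
J = 19 (J = (-67 + 76) + 10 = 9 + 10 = 19)
H = 100/3 (H = -(-63 - 37)/3 = -1/3*(-100) = 100/3 ≈ 33.333)
D(N, z) = 100/3
D(v(-12, 10), J) + 14541 = 100/3 + 14541 = 43723/3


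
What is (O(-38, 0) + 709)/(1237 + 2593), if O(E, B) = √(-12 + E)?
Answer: 709/3830 + I*√2/766 ≈ 0.18512 + 0.0018462*I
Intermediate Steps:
(O(-38, 0) + 709)/(1237 + 2593) = (√(-12 - 38) + 709)/(1237 + 2593) = (√(-50) + 709)/3830 = (5*I*√2 + 709)*(1/3830) = (709 + 5*I*√2)*(1/3830) = 709/3830 + I*√2/766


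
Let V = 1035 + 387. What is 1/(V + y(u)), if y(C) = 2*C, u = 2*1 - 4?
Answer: 1/1418 ≈ 0.00070522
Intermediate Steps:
V = 1422
u = -2 (u = 2 - 4 = -2)
1/(V + y(u)) = 1/(1422 + 2*(-2)) = 1/(1422 - 4) = 1/1418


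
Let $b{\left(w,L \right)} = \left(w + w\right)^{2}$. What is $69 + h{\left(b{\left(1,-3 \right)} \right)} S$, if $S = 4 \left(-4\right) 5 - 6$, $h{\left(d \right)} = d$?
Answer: $-275$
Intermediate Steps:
$b{\left(w,L \right)} = 4 w^{2}$ ($b{\left(w,L \right)} = \left(2 w\right)^{2} = 4 w^{2}$)
$S = -86$ ($S = \left(-16\right) 5 - 6 = -80 - 6 = -86$)
$69 + h{\left(b{\left(1,-3 \right)} \right)} S = 69 + 4 \cdot 1^{2} \left(-86\right) = 69 + 4 \cdot 1 \left(-86\right) = 69 + 4 \left(-86\right) = 69 - 344 = -275$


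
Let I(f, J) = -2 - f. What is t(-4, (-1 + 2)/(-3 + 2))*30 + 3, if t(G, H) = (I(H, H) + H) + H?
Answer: -87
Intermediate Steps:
t(G, H) = -2 + H (t(G, H) = ((-2 - H) + H) + H = -2 + H)
t(-4, (-1 + 2)/(-3 + 2))*30 + 3 = (-2 + (-1 + 2)/(-3 + 2))*30 + 3 = (-2 + 1/(-1))*30 + 3 = (-2 + 1*(-1))*30 + 3 = (-2 - 1)*30 + 3 = -3*30 + 3 = -90 + 3 = -87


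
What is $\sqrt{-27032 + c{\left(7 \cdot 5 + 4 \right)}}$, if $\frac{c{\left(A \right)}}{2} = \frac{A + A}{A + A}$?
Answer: $i \sqrt{27030} \approx 164.41 i$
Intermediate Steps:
$c{\left(A \right)} = 2$ ($c{\left(A \right)} = 2 \frac{A + A}{A + A} = 2 \frac{2 A}{2 A} = 2 \cdot 2 A \frac{1}{2 A} = 2 \cdot 1 = 2$)
$\sqrt{-27032 + c{\left(7 \cdot 5 + 4 \right)}} = \sqrt{-27032 + 2} = \sqrt{-27030} = i \sqrt{27030}$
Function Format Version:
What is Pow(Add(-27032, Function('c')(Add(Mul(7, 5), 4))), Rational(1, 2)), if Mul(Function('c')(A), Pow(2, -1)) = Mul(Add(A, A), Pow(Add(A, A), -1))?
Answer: Mul(I, Pow(27030, Rational(1, 2))) ≈ Mul(164.41, I)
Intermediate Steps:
Function('c')(A) = 2 (Function('c')(A) = Mul(2, Mul(Add(A, A), Pow(Add(A, A), -1))) = Mul(2, Mul(Mul(2, A), Pow(Mul(2, A), -1))) = Mul(2, Mul(Mul(2, A), Mul(Rational(1, 2), Pow(A, -1)))) = Mul(2, 1) = 2)
Pow(Add(-27032, Function('c')(Add(Mul(7, 5), 4))), Rational(1, 2)) = Pow(Add(-27032, 2), Rational(1, 2)) = Pow(-27030, Rational(1, 2)) = Mul(I, Pow(27030, Rational(1, 2)))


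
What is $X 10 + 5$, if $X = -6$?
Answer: $-55$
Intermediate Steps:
$X 10 + 5 = \left(-6\right) 10 + 5 = -60 + 5 = -55$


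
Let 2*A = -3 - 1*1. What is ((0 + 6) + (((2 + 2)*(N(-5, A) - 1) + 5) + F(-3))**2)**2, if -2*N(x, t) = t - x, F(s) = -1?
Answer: 1764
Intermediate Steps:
A = -2 (A = (-3 - 1*1)/2 = (-3 - 1)/2 = (1/2)*(-4) = -2)
N(x, t) = x/2 - t/2 (N(x, t) = -(t - x)/2 = x/2 - t/2)
((0 + 6) + (((2 + 2)*(N(-5, A) - 1) + 5) + F(-3))**2)**2 = ((0 + 6) + (((2 + 2)*(((1/2)*(-5) - 1/2*(-2)) - 1) + 5) - 1)**2)**2 = (6 + ((4*((-5/2 + 1) - 1) + 5) - 1)**2)**2 = (6 + ((4*(-3/2 - 1) + 5) - 1)**2)**2 = (6 + ((4*(-5/2) + 5) - 1)**2)**2 = (6 + ((-10 + 5) - 1)**2)**2 = (6 + (-5 - 1)**2)**2 = (6 + (-6)**2)**2 = (6 + 36)**2 = 42**2 = 1764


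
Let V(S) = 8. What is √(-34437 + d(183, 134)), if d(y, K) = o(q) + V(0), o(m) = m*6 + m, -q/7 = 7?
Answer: 2*I*√8693 ≈ 186.47*I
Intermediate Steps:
q = -49 (q = -7*7 = -49)
o(m) = 7*m (o(m) = 6*m + m = 7*m)
d(y, K) = -335 (d(y, K) = 7*(-49) + 8 = -343 + 8 = -335)
√(-34437 + d(183, 134)) = √(-34437 - 335) = √(-34772) = 2*I*√8693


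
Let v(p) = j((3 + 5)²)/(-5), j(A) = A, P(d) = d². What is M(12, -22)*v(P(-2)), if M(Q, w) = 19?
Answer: -1216/5 ≈ -243.20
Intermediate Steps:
v(p) = -64/5 (v(p) = (3 + 5)²/(-5) = 8²*(-⅕) = 64*(-⅕) = -64/5)
M(12, -22)*v(P(-2)) = 19*(-64/5) = -1216/5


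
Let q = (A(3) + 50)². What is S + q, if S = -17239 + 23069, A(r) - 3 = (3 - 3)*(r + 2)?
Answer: 8639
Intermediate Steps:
A(r) = 3 (A(r) = 3 + (3 - 3)*(r + 2) = 3 + 0*(2 + r) = 3 + 0 = 3)
S = 5830
q = 2809 (q = (3 + 50)² = 53² = 2809)
S + q = 5830 + 2809 = 8639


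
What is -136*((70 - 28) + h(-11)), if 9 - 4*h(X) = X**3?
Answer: -51272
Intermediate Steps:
h(X) = 9/4 - X**3/4
-136*((70 - 28) + h(-11)) = -136*((70 - 28) + (9/4 - 1/4*(-11)**3)) = -136*(42 + (9/4 - 1/4*(-1331))) = -136*(42 + (9/4 + 1331/4)) = -136*(42 + 335) = -136*377 = -51272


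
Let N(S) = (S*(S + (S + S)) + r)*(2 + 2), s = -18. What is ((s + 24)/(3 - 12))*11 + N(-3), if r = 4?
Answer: 350/3 ≈ 116.67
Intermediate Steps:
N(S) = 16 + 12*S**2 (N(S) = (S*(S + (S + S)) + 4)*(2 + 2) = (S*(S + 2*S) + 4)*4 = (S*(3*S) + 4)*4 = (3*S**2 + 4)*4 = (4 + 3*S**2)*4 = 16 + 12*S**2)
((s + 24)/(3 - 12))*11 + N(-3) = ((-18 + 24)/(3 - 12))*11 + (16 + 12*(-3)**2) = (6/(-9))*11 + (16 + 12*9) = (6*(-1/9))*11 + (16 + 108) = -2/3*11 + 124 = -22/3 + 124 = 350/3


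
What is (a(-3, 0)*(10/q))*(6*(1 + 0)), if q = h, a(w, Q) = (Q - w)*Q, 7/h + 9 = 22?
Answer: 0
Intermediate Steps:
h = 7/13 (h = 7/(-9 + 22) = 7/13 ≈ 0.53846)
a(w, Q) = Q*(Q - w)
q = 7/13 ≈ 0.53846
(a(-3, 0)*(10/q))*(6*(1 + 0)) = ((0*(0 - 1*(-3)))*(10/(7/13)))*(6*(1 + 0)) = ((0*(0 + 3))*(10*(13/7)))*(6*1) = ((0*3)*(130/7))*6 = (0*(130/7))*6 = 0*6 = 0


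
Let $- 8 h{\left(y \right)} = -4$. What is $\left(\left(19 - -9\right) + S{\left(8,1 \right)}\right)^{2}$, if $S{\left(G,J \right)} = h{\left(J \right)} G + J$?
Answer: $1089$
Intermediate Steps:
$h{\left(y \right)} = \frac{1}{2}$ ($h{\left(y \right)} = \left(- \frac{1}{8}\right) \left(-4\right) = \frac{1}{2}$)
$S{\left(G,J \right)} = J + \frac{G}{2}$ ($S{\left(G,J \right)} = \frac{G}{2} + J = J + \frac{G}{2}$)
$\left(\left(19 - -9\right) + S{\left(8,1 \right)}\right)^{2} = \left(\left(19 - -9\right) + \left(1 + \frac{1}{2} \cdot 8\right)\right)^{2} = \left(\left(19 + 9\right) + \left(1 + 4\right)\right)^{2} = \left(28 + 5\right)^{2} = 33^{2} = 1089$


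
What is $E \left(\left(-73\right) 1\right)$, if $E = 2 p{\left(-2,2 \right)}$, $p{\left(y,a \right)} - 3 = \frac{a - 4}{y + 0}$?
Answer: $-584$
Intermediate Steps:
$p{\left(y,a \right)} = 3 + \frac{-4 + a}{y}$ ($p{\left(y,a \right)} = 3 + \frac{a - 4}{y + 0} = 3 + \frac{-4 + a}{y}$)
$E = 8$ ($E = 2 \frac{-4 + 2 + 3 \left(-2\right)}{-2} = 2 \left(- \frac{-4 + 2 - 6}{2}\right) = 2 \left(\left(- \frac{1}{2}\right) \left(-8\right)\right) = 2 \cdot 4 = 8$)
$E \left(\left(-73\right) 1\right) = 8 \left(\left(-73\right) 1\right) = 8 \left(-73\right) = -584$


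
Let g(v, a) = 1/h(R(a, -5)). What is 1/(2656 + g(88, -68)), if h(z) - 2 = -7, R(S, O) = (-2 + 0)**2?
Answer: 5/13279 ≈ 0.00037653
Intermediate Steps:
R(S, O) = 4 (R(S, O) = (-2)**2 = 4)
h(z) = -5 (h(z) = 2 - 7 = -5)
g(v, a) = -1/5 (g(v, a) = 1/(-5) = -1/5)
1/(2656 + g(88, -68)) = 1/(2656 - 1/5) = 1/(13279/5) = 5/13279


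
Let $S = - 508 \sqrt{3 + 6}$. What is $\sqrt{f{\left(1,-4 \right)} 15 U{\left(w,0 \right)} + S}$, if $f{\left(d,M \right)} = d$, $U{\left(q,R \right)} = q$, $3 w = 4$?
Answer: $4 i \sqrt{94} \approx 38.781 i$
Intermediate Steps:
$w = \frac{4}{3}$ ($w = \frac{1}{3} \cdot 4 = \frac{4}{3} \approx 1.3333$)
$S = -1524$ ($S = - 508 \sqrt{9} = \left(-508\right) 3 = -1524$)
$\sqrt{f{\left(1,-4 \right)} 15 U{\left(w,0 \right)} + S} = \sqrt{1 \cdot 15 \cdot \frac{4}{3} - 1524} = \sqrt{15 \cdot \frac{4}{3} - 1524} = \sqrt{20 - 1524} = \sqrt{-1504} = 4 i \sqrt{94}$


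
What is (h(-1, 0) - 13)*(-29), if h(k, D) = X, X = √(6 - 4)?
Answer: 377 - 29*√2 ≈ 335.99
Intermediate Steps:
X = √2 ≈ 1.4142
h(k, D) = √2
(h(-1, 0) - 13)*(-29) = (√2 - 13)*(-29) = (-13 + √2)*(-29) = 377 - 29*√2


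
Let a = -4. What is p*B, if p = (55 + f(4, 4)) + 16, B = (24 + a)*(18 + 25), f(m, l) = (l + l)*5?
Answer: 95460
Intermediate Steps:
f(m, l) = 10*l (f(m, l) = (2*l)*5 = 10*l)
B = 860 (B = (24 - 4)*(18 + 25) = 20*43 = 860)
p = 111 (p = (55 + 10*4) + 16 = (55 + 40) + 16 = 95 + 16 = 111)
p*B = 111*860 = 95460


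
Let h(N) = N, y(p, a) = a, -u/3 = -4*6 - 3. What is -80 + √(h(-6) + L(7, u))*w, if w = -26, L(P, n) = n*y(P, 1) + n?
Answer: -80 - 52*√39 ≈ -404.74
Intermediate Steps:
u = 81 (u = -3*(-4*6 - 3) = -3*(-24 - 3) = -3*(-27) = 81)
L(P, n) = 2*n (L(P, n) = n*1 + n = n + n = 2*n)
-80 + √(h(-6) + L(7, u))*w = -80 + √(-6 + 2*81)*(-26) = -80 + √(-6 + 162)*(-26) = -80 + √156*(-26) = -80 + (2*√39)*(-26) = -80 - 52*√39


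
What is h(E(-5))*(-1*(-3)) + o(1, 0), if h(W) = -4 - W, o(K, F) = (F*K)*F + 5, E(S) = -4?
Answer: 5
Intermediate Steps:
o(K, F) = 5 + K*F² (o(K, F) = K*F² + 5 = 5 + K*F²)
h(E(-5))*(-1*(-3)) + o(1, 0) = (-4 - 1*(-4))*(-1*(-3)) + (5 + 1*0²) = (-4 + 4)*3 + (5 + 1*0) = 0*3 + (5 + 0) = 0 + 5 = 5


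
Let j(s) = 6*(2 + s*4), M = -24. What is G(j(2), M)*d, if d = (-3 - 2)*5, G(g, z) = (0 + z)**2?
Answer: -14400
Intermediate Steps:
j(s) = 12 + 24*s (j(s) = 6*(2 + 4*s) = 12 + 24*s)
G(g, z) = z**2
d = -25 (d = -5*5 = -25)
G(j(2), M)*d = (-24)**2*(-25) = 576*(-25) = -14400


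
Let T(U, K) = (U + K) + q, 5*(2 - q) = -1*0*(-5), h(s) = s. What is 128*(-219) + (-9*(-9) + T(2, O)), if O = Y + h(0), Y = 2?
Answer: -27945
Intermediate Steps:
q = 2 (q = 2 - (-1*0)*(-5)/5 = 2 - 0*(-5) = 2 - ⅕*0 = 2 + 0 = 2)
O = 2 (O = 2 + 0 = 2)
T(U, K) = 2 + K + U (T(U, K) = (U + K) + 2 = (K + U) + 2 = 2 + K + U)
128*(-219) + (-9*(-9) + T(2, O)) = 128*(-219) + (-9*(-9) + (2 + 2 + 2)) = -28032 + (81 + 6) = -28032 + 87 = -27945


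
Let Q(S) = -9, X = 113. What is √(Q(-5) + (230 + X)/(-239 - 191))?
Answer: I*√1811590/430 ≈ 3.1301*I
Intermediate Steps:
√(Q(-5) + (230 + X)/(-239 - 191)) = √(-9 + (230 + 113)/(-239 - 191)) = √(-9 + 343/(-430)) = √(-9 + 343*(-1/430)) = √(-9 - 343/430) = √(-4213/430) = I*√1811590/430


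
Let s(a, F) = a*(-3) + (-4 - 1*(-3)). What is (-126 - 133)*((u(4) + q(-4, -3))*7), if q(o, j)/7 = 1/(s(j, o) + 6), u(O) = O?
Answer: -16317/2 ≈ -8158.5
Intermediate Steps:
s(a, F) = -1 - 3*a (s(a, F) = -3*a + (-4 + 3) = -3*a - 1 = -1 - 3*a)
q(o, j) = 7/(5 - 3*j) (q(o, j) = 7/((-1 - 3*j) + 6) = 7/(5 - 3*j))
(-126 - 133)*((u(4) + q(-4, -3))*7) = (-126 - 133)*((4 - 7/(-5 + 3*(-3)))*7) = -259*(4 - 7/(-5 - 9))*7 = -259*(4 - 7/(-14))*7 = -259*(4 - 7*(-1/14))*7 = -259*(4 + ½)*7 = -2331*7/2 = -259*63/2 = -16317/2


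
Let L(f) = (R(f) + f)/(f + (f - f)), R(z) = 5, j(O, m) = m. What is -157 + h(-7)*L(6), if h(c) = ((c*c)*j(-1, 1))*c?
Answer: -4715/6 ≈ -785.83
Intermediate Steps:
h(c) = c³ (h(c) = ((c*c)*1)*c = (c²*1)*c = c²*c = c³)
L(f) = (5 + f)/f (L(f) = (5 + f)/(f + (f - f)) = (5 + f)/(f + 0) = (5 + f)/f)
-157 + h(-7)*L(6) = -157 + (-7)³*((5 + 6)/6) = -157 - 343*11/6 = -157 - 3773/6 = -4715/6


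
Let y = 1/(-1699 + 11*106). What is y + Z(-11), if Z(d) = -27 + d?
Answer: -20255/533 ≈ -38.002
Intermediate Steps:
y = -1/533 (y = 1/(-1699 + 1166) = 1/(-533) = -1/533 ≈ -0.0018762)
y + Z(-11) = -1/533 + (-27 - 11) = -1/533 - 38 = -20255/533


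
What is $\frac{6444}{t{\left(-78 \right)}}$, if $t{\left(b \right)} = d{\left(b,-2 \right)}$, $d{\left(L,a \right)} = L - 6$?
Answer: $- \frac{537}{7} \approx -76.714$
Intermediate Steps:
$d{\left(L,a \right)} = -6 + L$ ($d{\left(L,a \right)} = L - 6 = -6 + L$)
$t{\left(b \right)} = -6 + b$
$\frac{6444}{t{\left(-78 \right)}} = \frac{6444}{-6 - 78} = \frac{6444}{-84} = 6444 \left(- \frac{1}{84}\right) = - \frac{537}{7}$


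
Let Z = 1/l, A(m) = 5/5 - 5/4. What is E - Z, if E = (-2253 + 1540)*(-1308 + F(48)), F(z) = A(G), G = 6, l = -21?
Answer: 78353713/84 ≈ 9.3278e+5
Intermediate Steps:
A(m) = -1/4 (A(m) = 5*(1/5) - 5*1/4 = 1 - 5/4 = -1/4)
F(z) = -1/4
Z = -1/21 (Z = 1/(-21) = -1/21 ≈ -0.047619)
E = 3731129/4 (E = (-2253 + 1540)*(-1308 - 1/4) = -713*(-5233/4) = 3731129/4 ≈ 9.3278e+5)
E - Z = 3731129/4 - 1*(-1/21) = 3731129/4 + 1/21 = 78353713/84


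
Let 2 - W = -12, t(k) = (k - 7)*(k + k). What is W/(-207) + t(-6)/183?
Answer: 9910/12627 ≈ 0.78483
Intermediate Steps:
t(k) = 2*k*(-7 + k) (t(k) = (-7 + k)*(2*k) = 2*k*(-7 + k))
W = 14 (W = 2 - 1*(-12) = 2 + 12 = 14)
W/(-207) + t(-6)/183 = 14/(-207) + (2*(-6)*(-7 - 6))/183 = 14*(-1/207) + (2*(-6)*(-13))*(1/183) = -14/207 + 156*(1/183) = -14/207 + 52/61 = 9910/12627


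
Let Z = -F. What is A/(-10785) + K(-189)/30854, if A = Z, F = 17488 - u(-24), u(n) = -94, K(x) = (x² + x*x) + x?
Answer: 1310938633/332760390 ≈ 3.9396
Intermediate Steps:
K(x) = x + 2*x² (K(x) = (x² + x²) + x = 2*x² + x = x + 2*x²)
F = 17582 (F = 17488 - 1*(-94) = 17488 + 94 = 17582)
Z = -17582 (Z = -1*17582 = -17582)
A = -17582
A/(-10785) + K(-189)/30854 = -17582/(-10785) - 189*(1 + 2*(-189))/30854 = -17582*(-1/10785) - 189*(1 - 378)*(1/30854) = 17582/10785 - 189*(-377)*(1/30854) = 17582/10785 + 71253*(1/30854) = 17582/10785 + 71253/30854 = 1310938633/332760390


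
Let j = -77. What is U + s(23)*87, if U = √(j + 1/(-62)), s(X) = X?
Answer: 2001 + 5*I*√11842/62 ≈ 2001.0 + 8.7759*I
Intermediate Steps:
U = 5*I*√11842/62 (U = √(-77 + 1/(-62)) = √(-77 - 1/62) = √(-4775/62) = 5*I*√11842/62 ≈ 8.7759*I)
U + s(23)*87 = 5*I*√11842/62 + 23*87 = 5*I*√11842/62 + 2001 = 2001 + 5*I*√11842/62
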